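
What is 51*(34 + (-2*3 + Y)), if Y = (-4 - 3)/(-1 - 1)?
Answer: 3213/2 ≈ 1606.5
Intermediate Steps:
Y = 7/2 (Y = -7/(-2) = -7*(-½) = 7/2 ≈ 3.5000)
51*(34 + (-2*3 + Y)) = 51*(34 + (-2*3 + 7/2)) = 51*(34 + (-6 + 7/2)) = 51*(34 - 5/2) = 51*(63/2) = 3213/2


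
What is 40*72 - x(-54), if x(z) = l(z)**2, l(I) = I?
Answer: -36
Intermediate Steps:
x(z) = z**2
40*72 - x(-54) = 40*72 - 1*(-54)**2 = 2880 - 1*2916 = 2880 - 2916 = -36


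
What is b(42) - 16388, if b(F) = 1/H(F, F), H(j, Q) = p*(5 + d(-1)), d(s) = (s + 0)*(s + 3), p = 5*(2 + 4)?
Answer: -1474919/90 ≈ -16388.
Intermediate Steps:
p = 30 (p = 5*6 = 30)
d(s) = s*(3 + s)
H(j, Q) = 90 (H(j, Q) = 30*(5 - (3 - 1)) = 30*(5 - 1*2) = 30*(5 - 2) = 30*3 = 90)
b(F) = 1/90
b(42) - 16388 = 1/90 - 16388 = -1474919/90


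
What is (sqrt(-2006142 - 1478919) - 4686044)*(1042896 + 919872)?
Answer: -9197617209792 + 5888304*I*sqrt(387229) ≈ -9.1976e+12 + 3.6642e+9*I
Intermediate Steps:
(sqrt(-2006142 - 1478919) - 4686044)*(1042896 + 919872) = (sqrt(-3485061) - 4686044)*1962768 = (3*I*sqrt(387229) - 4686044)*1962768 = (-4686044 + 3*I*sqrt(387229))*1962768 = -9197617209792 + 5888304*I*sqrt(387229)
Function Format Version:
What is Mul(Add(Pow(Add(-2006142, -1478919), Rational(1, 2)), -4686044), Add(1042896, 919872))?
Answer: Add(-9197617209792, Mul(5888304, I, Pow(387229, Rational(1, 2)))) ≈ Add(-9.1976e+12, Mul(3.6642e+9, I))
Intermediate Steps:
Mul(Add(Pow(Add(-2006142, -1478919), Rational(1, 2)), -4686044), Add(1042896, 919872)) = Mul(Add(Pow(-3485061, Rational(1, 2)), -4686044), 1962768) = Mul(Add(Mul(3, I, Pow(387229, Rational(1, 2))), -4686044), 1962768) = Mul(Add(-4686044, Mul(3, I, Pow(387229, Rational(1, 2)))), 1962768) = Add(-9197617209792, Mul(5888304, I, Pow(387229, Rational(1, 2))))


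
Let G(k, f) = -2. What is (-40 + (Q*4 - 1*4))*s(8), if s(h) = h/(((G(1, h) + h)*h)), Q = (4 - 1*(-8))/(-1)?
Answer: -46/3 ≈ -15.333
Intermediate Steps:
Q = -12 (Q = (4 + 8)*(-1) = 12*(-1) = -12)
s(h) = 1/(-2 + h) (s(h) = h/(((-2 + h)*h)) = h/((h*(-2 + h))) = h*(1/(h*(-2 + h))) = 1/(-2 + h))
(-40 + (Q*4 - 1*4))*s(8) = (-40 + (-12*4 - 1*4))/(-2 + 8) = (-40 + (-48 - 4))/6 = (-40 - 52)*(⅙) = -92*⅙ = -46/3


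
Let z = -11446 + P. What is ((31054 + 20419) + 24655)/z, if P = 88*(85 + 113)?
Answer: 624/49 ≈ 12.735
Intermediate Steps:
P = 17424 (P = 88*198 = 17424)
z = 5978 (z = -11446 + 17424 = 5978)
((31054 + 20419) + 24655)/z = ((31054 + 20419) + 24655)/5978 = (51473 + 24655)*(1/5978) = 76128*(1/5978) = 624/49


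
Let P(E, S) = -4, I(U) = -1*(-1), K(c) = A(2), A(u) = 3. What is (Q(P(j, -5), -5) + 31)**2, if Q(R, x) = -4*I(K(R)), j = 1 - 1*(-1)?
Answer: 729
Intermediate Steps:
K(c) = 3
j = 2 (j = 1 + 1 = 2)
I(U) = 1
Q(R, x) = -4 (Q(R, x) = -4*1 = -4)
(Q(P(j, -5), -5) + 31)**2 = (-4 + 31)**2 = 27**2 = 729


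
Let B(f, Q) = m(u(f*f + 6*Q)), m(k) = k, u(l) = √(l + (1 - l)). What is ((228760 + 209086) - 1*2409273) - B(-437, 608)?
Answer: -1971428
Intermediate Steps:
u(l) = 1 (u(l) = √1 = 1)
B(f, Q) = 1
((228760 + 209086) - 1*2409273) - B(-437, 608) = ((228760 + 209086) - 1*2409273) - 1*1 = (437846 - 2409273) - 1 = -1971427 - 1 = -1971428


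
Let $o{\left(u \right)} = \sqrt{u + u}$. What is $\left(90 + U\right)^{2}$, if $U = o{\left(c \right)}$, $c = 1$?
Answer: $\left(90 + \sqrt{2}\right)^{2} \approx 8356.6$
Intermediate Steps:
$o{\left(u \right)} = \sqrt{2} \sqrt{u}$ ($o{\left(u \right)} = \sqrt{2 u} = \sqrt{2} \sqrt{u}$)
$U = \sqrt{2}$ ($U = \sqrt{2} \sqrt{1} = \sqrt{2} \cdot 1 = \sqrt{2} \approx 1.4142$)
$\left(90 + U\right)^{2} = \left(90 + \sqrt{2}\right)^{2}$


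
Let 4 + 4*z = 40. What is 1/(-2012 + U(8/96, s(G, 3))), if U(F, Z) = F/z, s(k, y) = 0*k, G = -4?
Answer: -108/217295 ≈ -0.00049702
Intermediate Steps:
z = 9 (z = -1 + (1/4)*40 = -1 + 10 = 9)
s(k, y) = 0
U(F, Z) = F/9
1/(-2012 + U(8/96, s(G, 3))) = 1/(-2012 + (8/96)/9) = 1/(-2012 + (8*(1/96))/9) = 1/(-2012 + (1/9)*(1/12)) = 1/(-2012 + 1/108) = 1/(-217295/108) = -108/217295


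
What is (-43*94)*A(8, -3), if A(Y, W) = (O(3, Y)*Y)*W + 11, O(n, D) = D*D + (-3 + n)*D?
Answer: 6164050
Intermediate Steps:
O(n, D) = D**2 + D*(-3 + n)
A(Y, W) = 11 + W*Y**3 (A(Y, W) = ((Y*(-3 + Y + 3))*Y)*W + 11 = ((Y*Y)*Y)*W + 11 = (Y**2*Y)*W + 11 = Y**3*W + 11 = W*Y**3 + 11 = 11 + W*Y**3)
(-43*94)*A(8, -3) = (-43*94)*(11 - 3*8**3) = -4042*(11 - 3*512) = -4042*(11 - 1536) = -4042*(-1525) = 6164050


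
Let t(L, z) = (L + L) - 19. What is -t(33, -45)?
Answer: -47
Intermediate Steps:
t(L, z) = -19 + 2*L (t(L, z) = 2*L - 19 = -19 + 2*L)
-t(33, -45) = -(-19 + 2*33) = -(-19 + 66) = -1*47 = -47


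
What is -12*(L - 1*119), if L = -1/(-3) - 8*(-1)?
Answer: 1328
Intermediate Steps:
L = 25/3 (L = -1*(-⅓) + 8 = ⅓ + 8 = 25/3 ≈ 8.3333)
-12*(L - 1*119) = -12*(25/3 - 1*119) = -12*(25/3 - 119) = -12*(-332/3) = 1328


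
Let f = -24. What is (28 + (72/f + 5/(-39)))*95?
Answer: 92150/39 ≈ 2362.8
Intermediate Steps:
(28 + (72/f + 5/(-39)))*95 = (28 + (72/(-24) + 5/(-39)))*95 = (28 + (72*(-1/24) + 5*(-1/39)))*95 = (28 + (-3 - 5/39))*95 = (28 - 122/39)*95 = (970/39)*95 = 92150/39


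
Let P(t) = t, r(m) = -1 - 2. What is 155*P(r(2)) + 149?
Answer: -316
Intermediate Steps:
r(m) = -3
155*P(r(2)) + 149 = 155*(-3) + 149 = -465 + 149 = -316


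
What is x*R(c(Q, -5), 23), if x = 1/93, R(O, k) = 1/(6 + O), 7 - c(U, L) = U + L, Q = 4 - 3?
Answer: 1/1581 ≈ 0.00063251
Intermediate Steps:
Q = 1
c(U, L) = 7 - L - U (c(U, L) = 7 - (U + L) = 7 - (L + U) = 7 + (-L - U) = 7 - L - U)
x = 1/93 ≈ 0.010753
x*R(c(Q, -5), 23) = 1/(93*(6 + (7 - 1*(-5) - 1*1))) = 1/(93*(6 + (7 + 5 - 1))) = 1/(93*(6 + 11)) = (1/93)/17 = (1/93)*(1/17) = 1/1581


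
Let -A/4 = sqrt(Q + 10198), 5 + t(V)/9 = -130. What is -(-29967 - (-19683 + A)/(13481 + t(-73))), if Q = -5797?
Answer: 367555539/12266 - 6*sqrt(489)/6133 ≈ 29965.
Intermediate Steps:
t(V) = -1215 (t(V) = -45 + 9*(-130) = -45 - 1170 = -1215)
A = -12*sqrt(489) (A = -4*sqrt(-5797 + 10198) = -12*sqrt(489) ≈ -265.36)
-(-29967 - (-19683 + A)/(13481 + t(-73))) = -(-29967 - (-19683 - 12*sqrt(489))/(13481 - 1215)) = -(-29967 - (-19683 - 12*sqrt(489))/12266) = -(-29967 - (-19683/12266 - 6*sqrt(489)/6133)) = -(-29967 + (19683/12266 + 6*sqrt(489)/6133)) = -(-367555539/12266 + 6*sqrt(489)/6133) = 367555539/12266 - 6*sqrt(489)/6133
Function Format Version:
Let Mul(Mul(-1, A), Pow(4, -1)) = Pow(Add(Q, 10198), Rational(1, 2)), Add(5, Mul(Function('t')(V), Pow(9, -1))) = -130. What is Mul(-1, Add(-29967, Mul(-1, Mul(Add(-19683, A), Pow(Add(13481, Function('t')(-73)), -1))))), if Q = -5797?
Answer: Add(Rational(367555539, 12266), Mul(Rational(-6, 6133), Pow(489, Rational(1, 2)))) ≈ 29965.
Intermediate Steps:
Function('t')(V) = -1215 (Function('t')(V) = Add(-45, Mul(9, -130)) = Add(-45, -1170) = -1215)
A = Mul(-12, Pow(489, Rational(1, 2))) (A = Mul(-4, Pow(Add(-5797, 10198), Rational(1, 2))) = Mul(-4, Pow(4401, Rational(1, 2))) = Mul(-4, Mul(3, Pow(489, Rational(1, 2)))) = Mul(-12, Pow(489, Rational(1, 2))) ≈ -265.36)
Mul(-1, Add(-29967, Mul(-1, Mul(Add(-19683, A), Pow(Add(13481, Function('t')(-73)), -1))))) = Mul(-1, Add(-29967, Mul(-1, Mul(Add(-19683, Mul(-12, Pow(489, Rational(1, 2)))), Pow(Add(13481, -1215), -1))))) = Mul(-1, Add(-29967, Mul(-1, Mul(Add(-19683, Mul(-12, Pow(489, Rational(1, 2)))), Pow(12266, -1))))) = Mul(-1, Add(-29967, Mul(-1, Mul(Add(-19683, Mul(-12, Pow(489, Rational(1, 2)))), Rational(1, 12266))))) = Mul(-1, Add(-29967, Mul(-1, Add(Rational(-19683, 12266), Mul(Rational(-6, 6133), Pow(489, Rational(1, 2))))))) = Mul(-1, Add(-29967, Add(Rational(19683, 12266), Mul(Rational(6, 6133), Pow(489, Rational(1, 2)))))) = Mul(-1, Add(Rational(-367555539, 12266), Mul(Rational(6, 6133), Pow(489, Rational(1, 2))))) = Add(Rational(367555539, 12266), Mul(Rational(-6, 6133), Pow(489, Rational(1, 2))))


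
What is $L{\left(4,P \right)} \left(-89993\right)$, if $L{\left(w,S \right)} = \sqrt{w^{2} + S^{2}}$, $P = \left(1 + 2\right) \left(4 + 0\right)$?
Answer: $- 359972 \sqrt{10} \approx -1.1383 \cdot 10^{6}$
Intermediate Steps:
$P = 12$ ($P = 3 \cdot 4 = 12$)
$L{\left(w,S \right)} = \sqrt{S^{2} + w^{2}}$
$L{\left(4,P \right)} \left(-89993\right) = \sqrt{12^{2} + 4^{2}} \left(-89993\right) = \sqrt{144 + 16} \left(-89993\right) = \sqrt{160} \left(-89993\right) = 4 \sqrt{10} \left(-89993\right) = - 359972 \sqrt{10}$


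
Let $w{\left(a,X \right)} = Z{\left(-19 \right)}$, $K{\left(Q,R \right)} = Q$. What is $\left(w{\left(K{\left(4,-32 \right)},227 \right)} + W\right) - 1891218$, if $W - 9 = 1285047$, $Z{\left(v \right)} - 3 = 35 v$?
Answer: $-606824$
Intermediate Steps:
$Z{\left(v \right)} = 3 + 35 v$
$W = 1285056$ ($W = 9 + 1285047 = 1285056$)
$w{\left(a,X \right)} = -662$ ($w{\left(a,X \right)} = 3 + 35 \left(-19\right) = 3 - 665 = -662$)
$\left(w{\left(K{\left(4,-32 \right)},227 \right)} + W\right) - 1891218 = \left(-662 + 1285056\right) - 1891218 = 1284394 - 1891218 = -606824$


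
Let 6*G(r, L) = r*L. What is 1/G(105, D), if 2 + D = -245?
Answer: -2/8645 ≈ -0.00023135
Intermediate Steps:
D = -247 (D = -2 - 245 = -247)
G(r, L) = L*r/6 (G(r, L) = (r*L)/6 = (L*r)/6 = L*r/6)
1/G(105, D) = 1/((⅙)*(-247)*105) = 1/(-8645/2) = -2/8645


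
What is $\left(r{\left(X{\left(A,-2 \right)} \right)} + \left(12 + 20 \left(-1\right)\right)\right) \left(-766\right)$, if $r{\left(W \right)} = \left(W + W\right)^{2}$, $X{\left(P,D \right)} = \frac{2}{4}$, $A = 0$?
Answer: $5362$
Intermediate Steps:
$X{\left(P,D \right)} = \frac{1}{2}$ ($X{\left(P,D \right)} = 2 \cdot \frac{1}{4} = \frac{1}{2}$)
$r{\left(W \right)} = 4 W^{2}$ ($r{\left(W \right)} = \left(2 W\right)^{2} = 4 W^{2}$)
$\left(r{\left(X{\left(A,-2 \right)} \right)} + \left(12 + 20 \left(-1\right)\right)\right) \left(-766\right) = \left(\frac{4}{4} + \left(12 + 20 \left(-1\right)\right)\right) \left(-766\right) = \left(4 \cdot \frac{1}{4} + \left(12 - 20\right)\right) \left(-766\right) = \left(1 - 8\right) \left(-766\right) = \left(-7\right) \left(-766\right) = 5362$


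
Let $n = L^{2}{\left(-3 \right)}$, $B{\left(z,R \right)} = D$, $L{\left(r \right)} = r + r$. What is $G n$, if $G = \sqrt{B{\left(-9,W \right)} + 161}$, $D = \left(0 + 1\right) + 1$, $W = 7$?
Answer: $36 \sqrt{163} \approx 459.62$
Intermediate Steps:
$L{\left(r \right)} = 2 r$
$D = 2$ ($D = 1 + 1 = 2$)
$B{\left(z,R \right)} = 2$
$n = 36$ ($n = \left(2 \left(-3\right)\right)^{2} = \left(-6\right)^{2} = 36$)
$G = \sqrt{163}$ ($G = \sqrt{2 + 161} = \sqrt{163} \approx 12.767$)
$G n = \sqrt{163} \cdot 36 = 36 \sqrt{163}$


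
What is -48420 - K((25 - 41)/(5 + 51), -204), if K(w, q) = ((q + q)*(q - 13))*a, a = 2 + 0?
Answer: -225492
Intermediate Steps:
a = 2
K(w, q) = 4*q*(-13 + q) (K(w, q) = ((q + q)*(q - 13))*2 = ((2*q)*(-13 + q))*2 = (2*q*(-13 + q))*2 = 4*q*(-13 + q))
-48420 - K((25 - 41)/(5 + 51), -204) = -48420 - 4*(-204)*(-13 - 204) = -48420 - 4*(-204)*(-217) = -48420 - 1*177072 = -48420 - 177072 = -225492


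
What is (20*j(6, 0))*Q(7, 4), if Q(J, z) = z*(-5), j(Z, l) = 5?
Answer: -2000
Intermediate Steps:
Q(J, z) = -5*z
(20*j(6, 0))*Q(7, 4) = (20*5)*(-5*4) = 100*(-20) = -2000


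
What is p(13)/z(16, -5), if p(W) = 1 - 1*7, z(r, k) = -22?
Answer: 3/11 ≈ 0.27273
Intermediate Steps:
p(W) = -6 (p(W) = 1 - 7 = -6)
p(13)/z(16, -5) = -6/(-22) = -6*(-1/22) = 3/11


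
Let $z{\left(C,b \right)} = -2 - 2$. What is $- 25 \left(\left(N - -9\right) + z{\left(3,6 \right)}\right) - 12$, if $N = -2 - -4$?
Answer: $-187$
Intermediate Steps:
$N = 2$ ($N = -2 + 4 = 2$)
$z{\left(C,b \right)} = -4$ ($z{\left(C,b \right)} = -2 - 2 = -4$)
$- 25 \left(\left(N - -9\right) + z{\left(3,6 \right)}\right) - 12 = - 25 \left(\left(2 - -9\right) - 4\right) - 12 = - 25 \left(\left(2 + 9\right) - 4\right) - 12 = - 25 \left(11 - 4\right) - 12 = \left(-25\right) 7 - 12 = -175 - 12 = -187$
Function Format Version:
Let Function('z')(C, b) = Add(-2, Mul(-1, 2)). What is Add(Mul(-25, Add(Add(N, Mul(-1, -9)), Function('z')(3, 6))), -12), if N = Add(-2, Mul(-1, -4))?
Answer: -187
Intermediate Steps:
N = 2 (N = Add(-2, 4) = 2)
Function('z')(C, b) = -4 (Function('z')(C, b) = Add(-2, -2) = -4)
Add(Mul(-25, Add(Add(N, Mul(-1, -9)), Function('z')(3, 6))), -12) = Add(Mul(-25, Add(Add(2, Mul(-1, -9)), -4)), -12) = Add(Mul(-25, Add(Add(2, 9), -4)), -12) = Add(Mul(-25, Add(11, -4)), -12) = Add(Mul(-25, 7), -12) = Add(-175, -12) = -187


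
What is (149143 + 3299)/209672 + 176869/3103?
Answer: 18778752247/325306108 ≈ 57.726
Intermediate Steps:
(149143 + 3299)/209672 + 176869/3103 = 152442*(1/209672) + 176869*(1/3103) = 76221/104836 + 176869/3103 = 18778752247/325306108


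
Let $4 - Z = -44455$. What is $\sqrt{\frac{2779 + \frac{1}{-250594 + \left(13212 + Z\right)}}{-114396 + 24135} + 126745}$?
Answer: $\frac{\sqrt{4270281605282383732276473}}{5804474301} \approx 356.01$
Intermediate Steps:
$Z = 44459$ ($Z = 4 - -44455 = 4 + 44455 = 44459$)
$\sqrt{\frac{2779 + \frac{1}{-250594 + \left(13212 + Z\right)}}{-114396 + 24135} + 126745} = \sqrt{\frac{2779 + \frac{1}{-250594 + \left(13212 + 44459\right)}}{-114396 + 24135} + 126745} = \sqrt{\frac{2779 + \frac{1}{-250594 + 57671}}{-90261} + 126745} = \sqrt{\left(2779 + \frac{1}{-192923}\right) \left(- \frac{1}{90261}\right) + 126745} = \sqrt{\left(2779 - \frac{1}{192923}\right) \left(- \frac{1}{90261}\right) + 126745} = \sqrt{\frac{536133016}{192923} \left(- \frac{1}{90261}\right) + 126745} = \sqrt{- \frac{536133016}{17413422903} + 126745} = \sqrt{\frac{2207063749707719}{17413422903}} = \frac{\sqrt{4270281605282383732276473}}{5804474301}$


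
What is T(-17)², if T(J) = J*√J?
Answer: -4913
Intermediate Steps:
T(J) = J^(3/2)
T(-17)² = ((-17)^(3/2))² = (-17*I*√17)² = -4913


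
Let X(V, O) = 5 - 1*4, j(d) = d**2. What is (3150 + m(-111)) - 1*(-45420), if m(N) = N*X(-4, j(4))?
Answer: 48459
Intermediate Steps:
X(V, O) = 1 (X(V, O) = 5 - 4 = 1)
m(N) = N (m(N) = N*1 = N)
(3150 + m(-111)) - 1*(-45420) = (3150 - 111) - 1*(-45420) = 3039 + 45420 = 48459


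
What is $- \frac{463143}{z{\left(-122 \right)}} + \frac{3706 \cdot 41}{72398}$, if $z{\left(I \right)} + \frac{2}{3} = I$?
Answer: $\frac{50323898435}{13321232} \approx 3777.7$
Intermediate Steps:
$z{\left(I \right)} = - \frac{2}{3} + I$
$- \frac{463143}{z{\left(-122 \right)}} + \frac{3706 \cdot 41}{72398} = - \frac{463143}{- \frac{2}{3} - 122} + \frac{3706 \cdot 41}{72398} = - \frac{463143}{- \frac{368}{3}} + 151946 \cdot \frac{1}{72398} = \left(-463143\right) \left(- \frac{3}{368}\right) + \frac{75973}{36199} = \frac{1389429}{368} + \frac{75973}{36199} = \frac{50323898435}{13321232}$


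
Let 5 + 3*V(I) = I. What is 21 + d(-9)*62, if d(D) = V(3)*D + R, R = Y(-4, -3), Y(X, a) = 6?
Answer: 765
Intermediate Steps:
R = 6
V(I) = -5/3 + I/3
d(D) = 6 - 2*D/3 (d(D) = (-5/3 + (1/3)*3)*D + 6 = (-5/3 + 1)*D + 6 = -2*D/3 + 6 = 6 - 2*D/3)
21 + d(-9)*62 = 21 + (6 - 2/3*(-9))*62 = 21 + (6 + 6)*62 = 21 + 12*62 = 21 + 744 = 765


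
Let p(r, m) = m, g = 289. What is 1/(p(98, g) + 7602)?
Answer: 1/7891 ≈ 0.00012673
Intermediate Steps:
1/(p(98, g) + 7602) = 1/(289 + 7602) = 1/7891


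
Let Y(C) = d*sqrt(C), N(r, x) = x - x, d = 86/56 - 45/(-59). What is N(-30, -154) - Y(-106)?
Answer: -3797*I*sqrt(106)/1652 ≈ -23.664*I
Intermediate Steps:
d = 3797/1652 (d = 86*(1/56) - 45*(-1/59) = 43/28 + 45/59 = 3797/1652 ≈ 2.2984)
N(r, x) = 0
Y(C) = 3797*sqrt(C)/1652
N(-30, -154) - Y(-106) = 0 - 3797*sqrt(-106)/1652 = 0 - 3797*I*sqrt(106)/1652 = -3797*I*sqrt(106)/1652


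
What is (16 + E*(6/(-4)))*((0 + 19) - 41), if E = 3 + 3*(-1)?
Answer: -352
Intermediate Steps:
E = 0 (E = 3 - 3 = 0)
(16 + E*(6/(-4)))*((0 + 19) - 41) = (16 + 0*(6/(-4)))*((0 + 19) - 41) = (16 + 0*(6*(-1/4)))*(19 - 41) = (16 + 0*(-3/2))*(-22) = (16 + 0)*(-22) = 16*(-22) = -352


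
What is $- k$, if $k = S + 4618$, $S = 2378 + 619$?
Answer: $-7615$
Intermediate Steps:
$S = 2997$
$k = 7615$ ($k = 2997 + 4618 = 7615$)
$- k = \left(-1\right) 7615 = -7615$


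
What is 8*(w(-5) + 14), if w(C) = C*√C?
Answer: 112 - 40*I*√5 ≈ 112.0 - 89.443*I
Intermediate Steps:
w(C) = C^(3/2)
8*(w(-5) + 14) = 8*((-5)^(3/2) + 14) = 8*(-5*I*√5 + 14) = 8*(14 - 5*I*√5) = 112 - 40*I*√5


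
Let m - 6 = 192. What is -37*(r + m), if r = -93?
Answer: -3885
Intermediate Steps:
m = 198 (m = 6 + 192 = 198)
-37*(r + m) = -37*(-93 + 198) = -37*105 = -3885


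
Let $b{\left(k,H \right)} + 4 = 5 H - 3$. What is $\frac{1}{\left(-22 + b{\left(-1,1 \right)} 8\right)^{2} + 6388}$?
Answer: $\frac{1}{7832} \approx 0.00012768$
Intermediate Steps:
$b{\left(k,H \right)} = -7 + 5 H$ ($b{\left(k,H \right)} = -4 + \left(5 H - 3\right) = -4 + \left(-3 + 5 H\right) = -7 + 5 H$)
$\frac{1}{\left(-22 + b{\left(-1,1 \right)} 8\right)^{2} + 6388} = \frac{1}{\left(-22 + \left(-7 + 5 \cdot 1\right) 8\right)^{2} + 6388} = \frac{1}{\left(-22 + \left(-7 + 5\right) 8\right)^{2} + 6388} = \frac{1}{\left(-22 - 16\right)^{2} + 6388} = \frac{1}{\left(-38\right)^{2} + 6388} = \frac{1}{1444 + 6388} = \frac{1}{7832}$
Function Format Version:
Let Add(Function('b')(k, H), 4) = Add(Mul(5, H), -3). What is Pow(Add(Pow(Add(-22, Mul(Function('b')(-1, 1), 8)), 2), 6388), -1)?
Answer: Rational(1, 7832) ≈ 0.00012768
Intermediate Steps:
Function('b')(k, H) = Add(-7, Mul(5, H)) (Function('b')(k, H) = Add(-4, Add(Mul(5, H), -3)) = Add(-4, Add(-3, Mul(5, H))) = Add(-7, Mul(5, H)))
Pow(Add(Pow(Add(-22, Mul(Function('b')(-1, 1), 8)), 2), 6388), -1) = Pow(Add(Pow(Add(-22, Mul(Add(-7, Mul(5, 1)), 8)), 2), 6388), -1) = Pow(Add(Pow(Add(-22, Mul(Add(-7, 5), 8)), 2), 6388), -1) = Pow(Add(Pow(Add(-22, Mul(-2, 8)), 2), 6388), -1) = Pow(Add(Pow(Add(-22, -16), 2), 6388), -1) = Pow(Add(Pow(-38, 2), 6388), -1) = Pow(Add(1444, 6388), -1) = Pow(7832, -1) = Rational(1, 7832)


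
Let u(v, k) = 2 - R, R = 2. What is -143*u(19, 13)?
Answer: 0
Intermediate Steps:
u(v, k) = 0 (u(v, k) = 2 - 1*2 = 2 - 2 = 0)
-143*u(19, 13) = -143*0 = 0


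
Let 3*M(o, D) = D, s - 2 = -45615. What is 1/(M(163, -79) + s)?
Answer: -3/136918 ≈ -2.1911e-5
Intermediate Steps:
s = -45613 (s = 2 - 45615 = -45613)
M(o, D) = D/3
1/(M(163, -79) + s) = 1/((1/3)*(-79) - 45613) = 1/(-79/3 - 45613) = 1/(-136918/3) = -3/136918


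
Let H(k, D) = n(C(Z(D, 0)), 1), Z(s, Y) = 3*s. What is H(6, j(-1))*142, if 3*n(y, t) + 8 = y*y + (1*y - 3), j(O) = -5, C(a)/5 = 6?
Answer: 130498/3 ≈ 43499.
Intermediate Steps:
C(a) = 30 (C(a) = 5*6 = 30)
n(y, t) = -11/3 + y/3 + y²/3 (n(y, t) = -8/3 + (y*y + (1*y - 3))/3 = -8/3 + (y² + (y - 3))/3 = -8/3 + (y² + (-3 + y))/3 = -8/3 + (-3 + y + y²)/3 = -8/3 + (-1 + y/3 + y²/3) = -11/3 + y/3 + y²/3)
H(k, D) = 919/3 (H(k, D) = -11/3 + (⅓)*30 + (⅓)*30² = -11/3 + 10 + (⅓)*900 = -11/3 + 10 + 300 = 919/3)
H(6, j(-1))*142 = (919/3)*142 = 130498/3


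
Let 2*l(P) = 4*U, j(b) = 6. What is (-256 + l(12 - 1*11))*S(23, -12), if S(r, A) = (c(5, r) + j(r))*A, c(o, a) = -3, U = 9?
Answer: 8568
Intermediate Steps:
l(P) = 18 (l(P) = (4*9)/2 = (½)*36 = 18)
S(r, A) = 3*A (S(r, A) = (-3 + 6)*A = 3*A)
(-256 + l(12 - 1*11))*S(23, -12) = (-256 + 18)*(3*(-12)) = -238*(-36) = 8568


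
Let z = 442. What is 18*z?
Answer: 7956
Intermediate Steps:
18*z = 18*442 = 7956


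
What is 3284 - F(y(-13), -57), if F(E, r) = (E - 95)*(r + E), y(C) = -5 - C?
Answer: -979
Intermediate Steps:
F(E, r) = (-95 + E)*(E + r)
3284 - F(y(-13), -57) = 3284 - ((-5 - 1*(-13))**2 - 95*(-5 - 1*(-13)) - 95*(-57) + (-5 - 1*(-13))*(-57)) = 3284 - ((-5 + 13)**2 - 95*(-5 + 13) + 5415 + (-5 + 13)*(-57)) = 3284 - (8**2 - 95*8 + 5415 + 8*(-57)) = 3284 - (64 - 760 + 5415 - 456) = 3284 - 1*4263 = 3284 - 4263 = -979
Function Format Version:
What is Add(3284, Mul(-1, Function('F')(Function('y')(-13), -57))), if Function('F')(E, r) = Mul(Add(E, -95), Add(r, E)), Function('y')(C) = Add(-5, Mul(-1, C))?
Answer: -979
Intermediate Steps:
Function('F')(E, r) = Mul(Add(-95, E), Add(E, r))
Add(3284, Mul(-1, Function('F')(Function('y')(-13), -57))) = Add(3284, Mul(-1, Add(Pow(Add(-5, Mul(-1, -13)), 2), Mul(-95, Add(-5, Mul(-1, -13))), Mul(-95, -57), Mul(Add(-5, Mul(-1, -13)), -57)))) = Add(3284, Mul(-1, Add(Pow(Add(-5, 13), 2), Mul(-95, Add(-5, 13)), 5415, Mul(Add(-5, 13), -57)))) = Add(3284, Mul(-1, Add(Pow(8, 2), Mul(-95, 8), 5415, Mul(8, -57)))) = Add(3284, Mul(-1, Add(64, -760, 5415, -456))) = Add(3284, Mul(-1, 4263)) = Add(3284, -4263) = -979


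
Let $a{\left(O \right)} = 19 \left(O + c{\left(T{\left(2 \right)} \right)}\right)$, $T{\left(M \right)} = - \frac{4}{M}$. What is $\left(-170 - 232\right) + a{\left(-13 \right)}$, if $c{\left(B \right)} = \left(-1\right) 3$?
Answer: $-706$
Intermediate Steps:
$c{\left(B \right)} = -3$
$a{\left(O \right)} = -57 + 19 O$ ($a{\left(O \right)} = 19 \left(O - 3\right) = 19 \left(-3 + O\right) = -57 + 19 O$)
$\left(-170 - 232\right) + a{\left(-13 \right)} = \left(-170 - 232\right) + \left(-57 + 19 \left(-13\right)\right) = \left(-170 - 232\right) - 304 = -402 - 304 = -706$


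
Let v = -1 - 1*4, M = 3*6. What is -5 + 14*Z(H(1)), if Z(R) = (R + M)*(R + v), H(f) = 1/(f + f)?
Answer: -2341/2 ≈ -1170.5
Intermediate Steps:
H(f) = 1/(2*f)
M = 18
v = -5 (v = -1 - 4 = -5)
Z(R) = (-5 + R)*(18 + R) (Z(R) = (R + 18)*(R - 5) = (18 + R)*(-5 + R) = (-5 + R)*(18 + R))
-5 + 14*Z(H(1)) = -5 + 14*(-90 + ((1/2)/1)**2 + 13*((1/2)/1)) = -5 + 14*(-90 + ((1/2)*1)**2 + 13*((1/2)*1)) = -5 + 14*(-90 + (1/2)**2 + 13*(1/2)) = -5 + 14*(-90 + 1/4 + 13/2) = -5 + 14*(-333/4) = -5 - 2331/2 = -2341/2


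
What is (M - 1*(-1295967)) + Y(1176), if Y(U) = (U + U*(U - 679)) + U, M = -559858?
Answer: 1322933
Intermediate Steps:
Y(U) = 2*U + U*(-679 + U) (Y(U) = (U + U*(-679 + U)) + U = 2*U + U*(-679 + U))
(M - 1*(-1295967)) + Y(1176) = (-559858 - 1*(-1295967)) + 1176*(-677 + 1176) = (-559858 + 1295967) + 1176*499 = 736109 + 586824 = 1322933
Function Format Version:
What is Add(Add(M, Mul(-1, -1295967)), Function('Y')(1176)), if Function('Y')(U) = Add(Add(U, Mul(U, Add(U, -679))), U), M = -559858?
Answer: 1322933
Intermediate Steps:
Function('Y')(U) = Add(Mul(2, U), Mul(U, Add(-679, U))) (Function('Y')(U) = Add(Add(U, Mul(U, Add(-679, U))), U) = Add(Mul(2, U), Mul(U, Add(-679, U))))
Add(Add(M, Mul(-1, -1295967)), Function('Y')(1176)) = Add(Add(-559858, Mul(-1, -1295967)), Mul(1176, Add(-677, 1176))) = Add(Add(-559858, 1295967), Mul(1176, 499)) = Add(736109, 586824) = 1322933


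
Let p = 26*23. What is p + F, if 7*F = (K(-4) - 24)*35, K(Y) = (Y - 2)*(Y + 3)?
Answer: 508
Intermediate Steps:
K(Y) = (-2 + Y)*(3 + Y)
F = -90 (F = (((-6 - 4 + (-4)²) - 24)*35)/7 = (((-6 - 4 + 16) - 24)*35)/7 = ((6 - 24)*35)/7 = (-18*35)/7 = (⅐)*(-630) = -90)
p = 598
p + F = 598 - 90 = 508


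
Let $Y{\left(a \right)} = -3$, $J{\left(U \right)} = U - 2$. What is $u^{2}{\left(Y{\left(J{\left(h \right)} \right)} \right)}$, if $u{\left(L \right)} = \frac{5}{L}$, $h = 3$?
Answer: $\frac{25}{9} \approx 2.7778$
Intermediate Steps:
$J{\left(U \right)} = -2 + U$
$u^{2}{\left(Y{\left(J{\left(h \right)} \right)} \right)} = \left(\frac{5}{-3}\right)^{2} = \left(5 \left(- \frac{1}{3}\right)\right)^{2} = \left(- \frac{5}{3}\right)^{2} = \frac{25}{9}$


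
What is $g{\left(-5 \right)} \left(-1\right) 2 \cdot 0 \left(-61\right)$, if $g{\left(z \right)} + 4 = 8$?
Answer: $0$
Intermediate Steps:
$g{\left(z \right)} = 4$ ($g{\left(z \right)} = -4 + 8 = 4$)
$g{\left(-5 \right)} \left(-1\right) 2 \cdot 0 \left(-61\right) = 4 \left(-1\right) 2 \cdot 0 \left(-61\right) = 4 \left(\left(-2\right) 0\right) \left(-61\right) = 4 \cdot 0 \left(-61\right) = 0 \left(-61\right) = 0$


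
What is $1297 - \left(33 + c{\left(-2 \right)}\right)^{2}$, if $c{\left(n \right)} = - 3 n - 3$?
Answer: $1$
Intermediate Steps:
$c{\left(n \right)} = -3 - 3 n$
$1297 - \left(33 + c{\left(-2 \right)}\right)^{2} = 1297 - \left(33 - -3\right)^{2} = 1297 - \left(33 + \left(-3 + 6\right)\right)^{2} = 1297 - \left(33 + 3\right)^{2} = 1297 - 36^{2} = 1297 - 1296 = 1$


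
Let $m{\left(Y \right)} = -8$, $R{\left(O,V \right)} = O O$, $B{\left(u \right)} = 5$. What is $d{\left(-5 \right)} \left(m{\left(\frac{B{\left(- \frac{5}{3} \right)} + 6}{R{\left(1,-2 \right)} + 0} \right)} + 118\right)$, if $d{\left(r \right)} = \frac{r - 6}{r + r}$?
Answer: $121$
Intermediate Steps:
$R{\left(O,V \right)} = O^{2}$
$d{\left(r \right)} = \frac{-6 + r}{2 r}$
$d{\left(-5 \right)} \left(m{\left(\frac{B{\left(- \frac{5}{3} \right)} + 6}{R{\left(1,-2 \right)} + 0} \right)} + 118\right) = \frac{-6 - 5}{2 \left(-5\right)} \left(-8 + 118\right) = \frac{1}{2} \left(- \frac{1}{5}\right) \left(-11\right) 110 = \frac{11}{10} \cdot 110 = 121$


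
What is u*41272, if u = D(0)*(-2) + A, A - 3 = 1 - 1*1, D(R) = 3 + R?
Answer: -123816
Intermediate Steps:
A = 3 (A = 3 + (1 - 1*1) = 3 + (1 - 1) = 3 + 0 = 3)
u = -3 (u = (3 + 0)*(-2) + 3 = 3*(-2) + 3 = -6 + 3 = -3)
u*41272 = -3*41272 = -123816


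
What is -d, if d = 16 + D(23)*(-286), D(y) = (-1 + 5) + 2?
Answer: 1700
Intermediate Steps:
D(y) = 6 (D(y) = 4 + 2 = 6)
d = -1700 (d = 16 + 6*(-286) = 16 - 1716 = -1700)
-d = -1*(-1700) = 1700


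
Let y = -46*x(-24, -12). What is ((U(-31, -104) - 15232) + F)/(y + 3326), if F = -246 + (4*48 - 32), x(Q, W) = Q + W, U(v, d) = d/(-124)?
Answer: -237416/77221 ≈ -3.0745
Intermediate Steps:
U(v, d) = -d/124 (U(v, d) = d*(-1/124) = -d/124)
F = -86 (F = -246 + (192 - 32) = -246 + 160 = -86)
y = 1656 (y = -46*(-24 - 12) = -46*(-36) = 1656)
((U(-31, -104) - 15232) + F)/(y + 3326) = ((-1/124*(-104) - 15232) - 86)/(1656 + 3326) = ((26/31 - 15232) - 86)/4982 = (-472166/31 - 86)*(1/4982) = -474832/31*1/4982 = -237416/77221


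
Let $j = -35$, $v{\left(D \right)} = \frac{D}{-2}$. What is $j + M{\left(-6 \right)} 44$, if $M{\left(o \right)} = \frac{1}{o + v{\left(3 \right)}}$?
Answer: $- \frac{613}{15} \approx -40.867$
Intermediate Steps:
$v{\left(D \right)} = - \frac{D}{2}$ ($v{\left(D \right)} = D \left(- \frac{1}{2}\right) = - \frac{D}{2}$)
$M{\left(o \right)} = \frac{1}{- \frac{3}{2} + o}$ ($M{\left(o \right)} = \frac{1}{o - \frac{3}{2}} = \frac{1}{- \frac{3}{2} + o}$)
$j + M{\left(-6 \right)} 44 = -35 + \frac{2}{-3 + 2 \left(-6\right)} 44 = -35 + \frac{2}{-3 - 12} \cdot 44 = -35 + \frac{2}{-15} \cdot 44 = -35 + 2 \left(- \frac{1}{15}\right) 44 = -35 - \frac{88}{15} = - \frac{613}{15}$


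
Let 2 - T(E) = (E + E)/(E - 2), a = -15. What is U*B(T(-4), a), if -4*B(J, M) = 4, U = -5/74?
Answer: 5/74 ≈ 0.067568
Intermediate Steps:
T(E) = 2 - 2*E/(-2 + E) (T(E) = 2 - (E + E)/(E - 2) = 2 - 2*E/(-2 + E))
U = -5/74 (U = -5*1/74 = -5/74 ≈ -0.067568)
B(J, M) = -1 (B(J, M) = -¼*4 = -1)
U*B(T(-4), a) = -5/74*(-1) = 5/74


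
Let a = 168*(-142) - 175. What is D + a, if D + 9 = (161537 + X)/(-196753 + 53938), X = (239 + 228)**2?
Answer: -1144550742/47605 ≈ -24043.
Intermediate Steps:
X = 218089 (X = 467**2 = 218089)
a = -24031 (a = -23856 - 175 = -24031)
D = -554987/47605 (D = -9 + (161537 + 218089)/(-196753 + 53938) = -9 + 379626/(-142815) = -9 + 379626*(-1/142815) = -9 - 126542/47605 = -554987/47605 ≈ -11.658)
D + a = -554987/47605 - 24031 = -1144550742/47605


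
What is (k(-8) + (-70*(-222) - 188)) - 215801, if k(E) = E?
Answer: -200457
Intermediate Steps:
(k(-8) + (-70*(-222) - 188)) - 215801 = (-8 + (-70*(-222) - 188)) - 215801 = (-8 + (15540 - 188)) - 215801 = (-8 + 15352) - 215801 = 15344 - 215801 = -200457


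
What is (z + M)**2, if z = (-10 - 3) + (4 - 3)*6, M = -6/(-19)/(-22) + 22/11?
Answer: 1098304/43681 ≈ 25.144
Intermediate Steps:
M = 415/209 (M = -6*(-1/19)*(-1/22) + 22*(1/11) = (6/19)*(-1/22) + 2 = -3/209 + 2 = 415/209 ≈ 1.9856)
z = -7 (z = -13 + 1*6 = -13 + 6 = -7)
(z + M)**2 = (-7 + 415/209)**2 = (-1048/209)**2 = 1098304/43681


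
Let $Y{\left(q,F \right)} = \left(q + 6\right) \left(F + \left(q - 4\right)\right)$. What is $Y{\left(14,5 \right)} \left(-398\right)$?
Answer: $-119400$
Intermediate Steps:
$Y{\left(q,F \right)} = \left(6 + q\right) \left(-4 + F + q\right)$ ($Y{\left(q,F \right)} = \left(6 + q\right) \left(F + \left(q - 4\right)\right) = \left(6 + q\right) \left(F + \left(-4 + q\right)\right) = \left(6 + q\right) \left(-4 + F + q\right)$)
$Y{\left(14,5 \right)} \left(-398\right) = \left(-24 + 14^{2} + 2 \cdot 14 + 6 \cdot 5 + 5 \cdot 14\right) \left(-398\right) = \left(-24 + 196 + 28 + 30 + 70\right) \left(-398\right) = 300 \left(-398\right) = -119400$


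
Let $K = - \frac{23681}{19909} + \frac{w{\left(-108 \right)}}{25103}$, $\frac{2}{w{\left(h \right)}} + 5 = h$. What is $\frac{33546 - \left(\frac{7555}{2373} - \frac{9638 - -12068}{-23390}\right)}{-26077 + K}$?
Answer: $- \frac{58152790290810564479}{45212704517554807485} \approx -1.2862$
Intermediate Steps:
$w{\left(h \right)} = \frac{2}{-5 + h}$
$K = - \frac{67174487977}{56474645851}$ ($K = - \frac{23681}{19909} + \frac{2 \frac{1}{-5 - 108}}{25103} = \left(-23681\right) \frac{1}{19909} + \frac{2}{-113} \cdot \frac{1}{25103} = - \frac{23681}{19909} + 2 \left(- \frac{1}{113}\right) \frac{1}{25103} = - \frac{23681}{19909} - \frac{2}{2836639} = - \frac{67174487977}{56474645851} \approx -1.1895$)
$\frac{33546 - \left(\frac{7555}{2373} - \frac{9638 - -12068}{-23390}\right)}{-26077 + K} = \frac{33546 - \left(\frac{7555}{2373} - \frac{9638 - -12068}{-23390}\right)}{-26077 - \frac{67174487977}{56474645851}} = \frac{33546 - \left(\frac{7555}{2373} - \left(9638 + 12068\right) \left(- \frac{1}{23390}\right)\right)}{- \frac{1472756514344504}{56474645851}} = \left(33546 + \left(- \frac{7555}{2373} + 21706 \left(- \frac{1}{23390}\right)\right)\right) \left(- \frac{56474645851}{1472756514344504}\right) = \left(33546 - \frac{114109894}{27752235}\right) \left(- \frac{56474645851}{1472756514344504}\right) = \frac{930862365416}{27752235} \left(- \frac{56474645851}{1472756514344504}\right) = - \frac{58152790290810564479}{45212704517554807485}$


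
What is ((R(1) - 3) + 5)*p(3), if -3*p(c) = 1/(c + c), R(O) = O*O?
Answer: -⅙ ≈ -0.16667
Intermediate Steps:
R(O) = O²
p(c) = -1/(6*c) (p(c) = -1/(3*(c + c)) = -1/(2*c)/3 = -1/(6*c))
((R(1) - 3) + 5)*p(3) = ((1² - 3) + 5)*(-⅙/3) = ((1 - 3) + 5)*(-⅙*⅓) = (-2 + 5)*(-1/18) = 3*(-1/18) = -⅙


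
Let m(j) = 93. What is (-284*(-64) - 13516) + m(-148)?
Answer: 4753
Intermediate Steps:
(-284*(-64) - 13516) + m(-148) = (-284*(-64) - 13516) + 93 = (18176 - 13516) + 93 = 4660 + 93 = 4753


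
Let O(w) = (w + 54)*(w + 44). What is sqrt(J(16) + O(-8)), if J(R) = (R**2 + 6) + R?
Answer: sqrt(1934) ≈ 43.977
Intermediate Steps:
O(w) = (44 + w)*(54 + w) (O(w) = (54 + w)*(44 + w) = (44 + w)*(54 + w))
J(R) = 6 + R + R**2 (J(R) = (6 + R**2) + R = 6 + R + R**2)
sqrt(J(16) + O(-8)) = sqrt((6 + 16 + 16**2) + (2376 + (-8)**2 + 98*(-8))) = sqrt((6 + 16 + 256) + (2376 + 64 - 784)) = sqrt(278 + 1656) = sqrt(1934)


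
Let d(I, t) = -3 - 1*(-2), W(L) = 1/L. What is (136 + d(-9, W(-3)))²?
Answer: 18225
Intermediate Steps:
d(I, t) = -1 (d(I, t) = -3 + 2 = -1)
(136 + d(-9, W(-3)))² = (136 - 1)² = 135² = 18225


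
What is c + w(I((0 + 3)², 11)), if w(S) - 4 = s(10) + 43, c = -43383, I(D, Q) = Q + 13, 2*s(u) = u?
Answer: -43331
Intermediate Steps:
s(u) = u/2
I(D, Q) = 13 + Q
w(S) = 52 (w(S) = 4 + ((½)*10 + 43) = 4 + (5 + 43) = 4 + 48 = 52)
c + w(I((0 + 3)², 11)) = -43383 + 52 = -43331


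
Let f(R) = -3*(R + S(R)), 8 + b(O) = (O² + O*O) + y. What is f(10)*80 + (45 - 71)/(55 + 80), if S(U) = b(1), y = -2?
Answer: -64826/135 ≈ -480.19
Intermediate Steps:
b(O) = -10 + 2*O² (b(O) = -8 + ((O² + O*O) - 2) = -8 + ((O² + O²) - 2) = -8 + (2*O² - 2) = -8 + (-2 + 2*O²) = -10 + 2*O²)
S(U) = -8 (S(U) = -10 + 2*1² = -10 + 2*1 = -10 + 2 = -8)
f(R) = 24 - 3*R (f(R) = -3*(R - 8) = -3*(-8 + R) = 24 - 3*R)
f(10)*80 + (45 - 71)/(55 + 80) = (24 - 3*10)*80 + (45 - 71)/(55 + 80) = (24 - 30)*80 - 26/135 = -6*80 - 26*1/135 = -480 - 26/135 = -64826/135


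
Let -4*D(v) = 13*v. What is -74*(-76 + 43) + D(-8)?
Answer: 2468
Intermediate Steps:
D(v) = -13*v/4
-74*(-76 + 43) + D(-8) = -74*(-76 + 43) - 13/4*(-8) = -74*(-33) + 26 = 2442 + 26 = 2468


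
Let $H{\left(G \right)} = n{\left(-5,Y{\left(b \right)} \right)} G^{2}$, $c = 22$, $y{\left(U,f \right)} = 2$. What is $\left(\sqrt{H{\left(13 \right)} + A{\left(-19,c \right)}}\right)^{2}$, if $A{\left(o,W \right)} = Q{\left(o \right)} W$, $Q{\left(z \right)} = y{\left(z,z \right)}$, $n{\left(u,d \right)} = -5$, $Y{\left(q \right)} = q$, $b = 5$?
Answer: $-801$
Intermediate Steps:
$Q{\left(z \right)} = 2$
$H{\left(G \right)} = - 5 G^{2}$
$A{\left(o,W \right)} = 2 W$
$\left(\sqrt{H{\left(13 \right)} + A{\left(-19,c \right)}}\right)^{2} = \left(\sqrt{- 5 \cdot 13^{2} + 2 \cdot 22}\right)^{2} = \left(\sqrt{\left(-5\right) 169 + 44}\right)^{2} = \left(\sqrt{-845 + 44}\right)^{2} = \left(\sqrt{-801}\right)^{2} = \left(3 i \sqrt{89}\right)^{2} = -801$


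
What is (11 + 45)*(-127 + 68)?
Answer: -3304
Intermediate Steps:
(11 + 45)*(-127 + 68) = 56*(-59) = -3304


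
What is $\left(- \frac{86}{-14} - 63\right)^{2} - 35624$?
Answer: $- \frac{1587172}{49} \approx -32391.0$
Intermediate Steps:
$\left(- \frac{86}{-14} - 63\right)^{2} - 35624 = \left(\left(-86\right) \left(- \frac{1}{14}\right) - 63\right)^{2} - 35624 = \left(\frac{43}{7} - 63\right)^{2} - 35624 = \left(- \frac{398}{7}\right)^{2} - 35624 = \frac{158404}{49} - 35624 = - \frac{1587172}{49}$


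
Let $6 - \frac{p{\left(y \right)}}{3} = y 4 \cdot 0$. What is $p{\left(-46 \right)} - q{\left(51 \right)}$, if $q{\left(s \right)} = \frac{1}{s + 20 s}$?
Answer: $\frac{19277}{1071} \approx 17.999$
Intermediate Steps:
$p{\left(y \right)} = 18$ ($p{\left(y \right)} = 18 - 3 y 4 \cdot 0 = 18 - 3 \cdot 4 y 0 = 18 - 0 = 18 + 0 = 18$)
$q{\left(s \right)} = \frac{1}{21 s}$
$p{\left(-46 \right)} - q{\left(51 \right)} = 18 - \frac{1}{21 \cdot 51} = 18 - \frac{1}{21} \cdot \frac{1}{51} = 18 - \frac{1}{1071} = \frac{19277}{1071}$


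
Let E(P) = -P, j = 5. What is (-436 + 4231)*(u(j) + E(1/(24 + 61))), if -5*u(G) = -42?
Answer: 541167/17 ≈ 31833.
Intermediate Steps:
u(G) = 42/5 (u(G) = -1/5*(-42) = 42/5)
(-436 + 4231)*(u(j) + E(1/(24 + 61))) = (-436 + 4231)*(42/5 - 1/(24 + 61)) = 3795*(42/5 - 1/85) = 3795*(713/85) = 541167/17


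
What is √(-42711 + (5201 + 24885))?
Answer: 5*I*√505 ≈ 112.36*I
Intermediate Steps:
√(-42711 + (5201 + 24885)) = √(-42711 + 30086) = √(-12625) = 5*I*√505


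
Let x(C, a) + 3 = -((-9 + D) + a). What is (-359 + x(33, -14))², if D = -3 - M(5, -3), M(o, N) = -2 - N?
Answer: 112225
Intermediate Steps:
D = -4 (D = -3 - (-2 - 1*(-3)) = -3 - (-2 + 3) = -3 - 1*1 = -3 - 1 = -4)
x(C, a) = 10 - a (x(C, a) = -3 - ((-9 - 4) + a) = -3 - (-13 + a) = -3 + (13 - a) = 10 - a)
(-359 + x(33, -14))² = (-359 + (10 - 1*(-14)))² = (-359 + (10 + 14))² = (-359 + 24)² = (-335)² = 112225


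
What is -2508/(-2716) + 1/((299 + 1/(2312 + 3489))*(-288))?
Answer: 313205133121/339184944000 ≈ 0.92340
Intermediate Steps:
-2508/(-2716) + 1/((299 + 1/(2312 + 3489))*(-288)) = -2508*(-1/2716) - 1/288/(299 + 1/5801) = 627/679 - 1/288/(299 + 1/5801) = 627/679 - 1/288/(1734500/5801) = 627/679 + (5801/1734500)*(-1/288) = 627/679 - 5801/499536000 = 313205133121/339184944000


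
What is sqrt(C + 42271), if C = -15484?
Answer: sqrt(26787) ≈ 163.67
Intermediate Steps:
sqrt(C + 42271) = sqrt(-15484 + 42271) = sqrt(26787)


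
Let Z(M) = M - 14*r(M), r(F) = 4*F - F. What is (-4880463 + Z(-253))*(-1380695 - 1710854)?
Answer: 15056121869410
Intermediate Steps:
r(F) = 3*F
Z(M) = -41*M (Z(M) = M - 42*M = -41*M)
(-4880463 + Z(-253))*(-1380695 - 1710854) = (-4880463 - 41*(-253))*(-1380695 - 1710854) = (-4880463 + 10373)*(-3091549) = -4870090*(-3091549) = 15056121869410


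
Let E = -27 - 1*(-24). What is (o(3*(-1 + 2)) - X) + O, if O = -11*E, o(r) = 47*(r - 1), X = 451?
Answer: -324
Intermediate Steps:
E = -3 (E = -27 + 24 = -3)
o(r) = -47 + 47*r (o(r) = 47*(-1 + r) = -47 + 47*r)
O = 33 (O = -11*(-3) = 33)
(o(3*(-1 + 2)) - X) + O = ((-47 + 47*(3*(-1 + 2))) - 1*451) + 33 = ((-47 + 47*(3*1)) - 451) + 33 = ((-47 + 47*3) - 451) + 33 = ((-47 + 141) - 451) + 33 = (94 - 451) + 33 = -357 + 33 = -324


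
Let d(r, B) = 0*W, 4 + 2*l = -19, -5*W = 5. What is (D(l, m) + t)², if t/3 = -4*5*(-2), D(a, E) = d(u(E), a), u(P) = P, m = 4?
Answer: 14400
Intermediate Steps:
W = -1 (W = -⅕*5 = -1)
l = -23/2 (l = -2 + (½)*(-19) = -2 - 19/2 = -23/2 ≈ -11.500)
d(r, B) = 0 (d(r, B) = 0*(-1) = 0)
D(a, E) = 0
t = 120 (t = 3*(-4*5*(-2)) = 3*(-20*(-2)) = 3*40 = 120)
(D(l, m) + t)² = (0 + 120)² = 120² = 14400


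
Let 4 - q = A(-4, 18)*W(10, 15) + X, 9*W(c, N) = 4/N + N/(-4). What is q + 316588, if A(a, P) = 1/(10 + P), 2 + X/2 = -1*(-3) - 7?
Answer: 4787052689/15120 ≈ 3.1660e+5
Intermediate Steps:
X = -12 (X = -4 + 2*(-1*(-3) - 7) = -4 + 2*(3 - 7) = -4 + 2*(-4) = -4 - 8 = -12)
W(c, N) = -N/36 + 4/(9*N) (W(c, N) = (4/N + N/(-4))/9 = (4/N + N*(-¼))/9 = (4/N - N/4)/9 = -N/36 + 4/(9*N))
q = 242129/15120 (q = 4 - (((1/36)*(16 - 1*15²)/15)/(10 + 18) - 12) = 4 - (((1/36)*(1/15)*(16 - 1*225))/28 - 12) = 4 - (((1/36)*(1/15)*(16 - 225))/28 - 12) = 4 - (((1/36)*(1/15)*(-209))/28 - 12) = 4 - ((1/28)*(-209/540) - 12) = 4 - (-209/15120 - 12) = 4 - 1*(-181649/15120) = 4 + 181649/15120 = 242129/15120 ≈ 16.014)
q + 316588 = 242129/15120 + 316588 = 4787052689/15120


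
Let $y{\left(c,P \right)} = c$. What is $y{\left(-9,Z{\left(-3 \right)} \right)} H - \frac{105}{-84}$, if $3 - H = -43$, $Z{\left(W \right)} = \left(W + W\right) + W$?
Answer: $- \frac{1651}{4} \approx -412.75$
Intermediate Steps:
$Z{\left(W \right)} = 3 W$ ($Z{\left(W \right)} = 2 W + W = 3 W$)
$H = 46$ ($H = 3 - -43 = 3 + 43 = 46$)
$y{\left(-9,Z{\left(-3 \right)} \right)} H - \frac{105}{-84} = \left(-9\right) 46 - \frac{105}{-84} = -414 - - \frac{5}{4} = -414 + \frac{5}{4} = - \frac{1651}{4}$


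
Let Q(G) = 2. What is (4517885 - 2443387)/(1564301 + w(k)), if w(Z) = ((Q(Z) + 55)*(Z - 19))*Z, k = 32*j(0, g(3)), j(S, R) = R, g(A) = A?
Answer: 2074498/1985645 ≈ 1.0447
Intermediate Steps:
k = 96 (k = 32*3 = 96)
w(Z) = Z*(-1083 + 57*Z) (w(Z) = ((2 + 55)*(Z - 19))*Z = (57*(-19 + Z))*Z = (-1083 + 57*Z)*Z = Z*(-1083 + 57*Z))
(4517885 - 2443387)/(1564301 + w(k)) = (4517885 - 2443387)/(1564301 + 57*96*(-19 + 96)) = 2074498/(1564301 + 57*96*77) = 2074498/(1564301 + 421344) = 2074498/1985645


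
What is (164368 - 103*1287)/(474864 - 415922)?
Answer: 31807/58942 ≈ 0.53963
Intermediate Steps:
(164368 - 103*1287)/(474864 - 415922) = (164368 - 132561)/58942 = 31807*(1/58942) = 31807/58942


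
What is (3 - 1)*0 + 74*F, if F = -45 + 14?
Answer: -2294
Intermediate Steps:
F = -31
(3 - 1)*0 + 74*F = (3 - 1)*0 + 74*(-31) = 2*0 - 2294 = 0 - 2294 = -2294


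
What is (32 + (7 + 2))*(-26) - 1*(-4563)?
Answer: 3497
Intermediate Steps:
(32 + (7 + 2))*(-26) - 1*(-4563) = (32 + 9)*(-26) + 4563 = 41*(-26) + 4563 = -1066 + 4563 = 3497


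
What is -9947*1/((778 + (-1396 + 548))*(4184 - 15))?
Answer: 1421/41690 ≈ 0.034085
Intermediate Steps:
-9947*1/((778 + (-1396 + 548))*(4184 - 15)) = -9947*1/(4169*(778 - 848)) = -9947/(4169*(-70)) = -9947/(-291830) = -9947*(-1/291830) = 1421/41690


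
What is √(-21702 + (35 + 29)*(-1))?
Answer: I*√21766 ≈ 147.53*I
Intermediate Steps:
√(-21702 + (35 + 29)*(-1)) = √(-21702 + 64*(-1)) = √(-21702 - 64) = √(-21766) = I*√21766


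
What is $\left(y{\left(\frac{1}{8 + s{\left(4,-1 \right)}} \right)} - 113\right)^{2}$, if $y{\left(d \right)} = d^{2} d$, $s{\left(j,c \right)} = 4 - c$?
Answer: $\frac{61633027600}{4826809} \approx 12769.0$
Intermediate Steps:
$y{\left(d \right)} = d^{3}$
$\left(y{\left(\frac{1}{8 + s{\left(4,-1 \right)}} \right)} - 113\right)^{2} = \left(\left(\frac{1}{8 + \left(4 - -1\right)}\right)^{3} - 113\right)^{2} = \left(\left(\frac{1}{8 + \left(4 + 1\right)}\right)^{3} - 113\right)^{2} = \left(\left(\frac{1}{8 + 5}\right)^{3} - 113\right)^{2} = \left(\left(\frac{1}{13}\right)^{3} - 113\right)^{2} = \left(\frac{1}{2197} - 113\right)^{2} = \left(- \frac{248260}{2197}\right)^{2} = \frac{61633027600}{4826809}$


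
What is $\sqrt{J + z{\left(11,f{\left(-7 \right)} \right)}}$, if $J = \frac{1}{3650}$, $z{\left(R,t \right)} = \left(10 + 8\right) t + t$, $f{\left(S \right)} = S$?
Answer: $\frac{i \sqrt{70875554}}{730} \approx 11.533 i$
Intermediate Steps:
$z{\left(R,t \right)} = 19 t$ ($z{\left(R,t \right)} = 18 t + t = 19 t$)
$J = \frac{1}{3650} \approx 0.00027397$
$\sqrt{J + z{\left(11,f{\left(-7 \right)} \right)}} = \sqrt{\frac{1}{3650} + 19 \left(-7\right)} = \sqrt{\frac{1}{3650} - 133} = \sqrt{- \frac{485449}{3650}} = \frac{i \sqrt{70875554}}{730}$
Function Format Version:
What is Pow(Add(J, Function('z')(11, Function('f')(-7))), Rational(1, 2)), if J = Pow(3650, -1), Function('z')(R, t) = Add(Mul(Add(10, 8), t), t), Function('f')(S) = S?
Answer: Mul(Rational(1, 730), I, Pow(70875554, Rational(1, 2))) ≈ Mul(11.533, I)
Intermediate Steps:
Function('z')(R, t) = Mul(19, t) (Function('z')(R, t) = Add(Mul(18, t), t) = Mul(19, t))
J = Rational(1, 3650) ≈ 0.00027397
Pow(Add(J, Function('z')(11, Function('f')(-7))), Rational(1, 2)) = Pow(Add(Rational(1, 3650), Mul(19, -7)), Rational(1, 2)) = Pow(Add(Rational(1, 3650), -133), Rational(1, 2)) = Pow(Rational(-485449, 3650), Rational(1, 2)) = Mul(Rational(1, 730), I, Pow(70875554, Rational(1, 2)))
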